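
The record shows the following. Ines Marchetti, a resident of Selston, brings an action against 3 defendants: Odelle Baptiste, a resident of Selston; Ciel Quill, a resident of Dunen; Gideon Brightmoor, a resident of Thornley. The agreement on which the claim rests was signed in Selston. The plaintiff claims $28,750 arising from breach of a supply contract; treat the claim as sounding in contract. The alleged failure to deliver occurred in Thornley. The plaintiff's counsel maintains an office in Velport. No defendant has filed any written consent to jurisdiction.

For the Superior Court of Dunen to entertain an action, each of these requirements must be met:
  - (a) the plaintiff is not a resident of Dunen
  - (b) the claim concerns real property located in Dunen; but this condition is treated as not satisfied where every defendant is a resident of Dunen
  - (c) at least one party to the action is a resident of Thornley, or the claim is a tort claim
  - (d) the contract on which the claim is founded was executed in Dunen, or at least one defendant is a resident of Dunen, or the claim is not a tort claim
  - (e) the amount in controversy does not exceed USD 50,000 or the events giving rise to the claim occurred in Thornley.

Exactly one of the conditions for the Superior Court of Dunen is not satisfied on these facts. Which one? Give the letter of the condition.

The Superior Court of Dunen:
  (a) The plaintiff resides in Selston, which is not Dunen. Condition met.
  (b) The claim does not concern real property. Condition not met.
  (c) Gideon Brightmoor resides in Thornley, so this disjunct is met. Condition met.
  (d) Ciel Quill resides in Dunen, so this disjunct is met. Satisfied.
  (e) The amount in controversy is USD 28,750, within the 50,000 dollars ceiling, so this disjunct is met. Satisfied.
Only condition (b) fails.

(b)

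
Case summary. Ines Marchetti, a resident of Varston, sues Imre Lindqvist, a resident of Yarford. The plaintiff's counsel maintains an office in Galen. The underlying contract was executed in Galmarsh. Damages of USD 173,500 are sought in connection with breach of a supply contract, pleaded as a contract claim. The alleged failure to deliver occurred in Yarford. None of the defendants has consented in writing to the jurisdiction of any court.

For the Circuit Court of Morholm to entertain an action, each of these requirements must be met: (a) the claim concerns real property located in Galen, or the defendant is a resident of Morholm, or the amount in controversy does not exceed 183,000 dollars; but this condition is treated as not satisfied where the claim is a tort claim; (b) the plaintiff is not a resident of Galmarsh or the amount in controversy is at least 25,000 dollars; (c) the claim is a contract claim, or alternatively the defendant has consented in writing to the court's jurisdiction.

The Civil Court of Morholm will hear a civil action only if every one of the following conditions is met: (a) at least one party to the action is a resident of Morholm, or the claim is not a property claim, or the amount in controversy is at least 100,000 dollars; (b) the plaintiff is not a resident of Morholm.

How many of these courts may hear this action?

2

The Circuit Court of Morholm:
  (a) The amount in controversy is $173,500, within the 183,000 dollars ceiling, so this disjunct is met. The exception is not triggered, since the claim is a contract claim, not a tort claim. Met.
  (b) The plaintiff resides in Varston, which is not Galmarsh, so this disjunct is met. Met.
  (c) The claim is a contract claim — that alternative is enough. Condition met.
  → Jurisdiction lies.
The Civil Court of Morholm:
  (a) The claim is a contract claim, not a property claim, so one alternative holds. Satisfied.
  (b) The plaintiff resides in Varston, which is not Morholm. Met.
  → All conditions met; jurisdiction exists.
Courts with jurisdiction: the Circuit Court of Morholm, the Civil Court of Morholm — 2 in total.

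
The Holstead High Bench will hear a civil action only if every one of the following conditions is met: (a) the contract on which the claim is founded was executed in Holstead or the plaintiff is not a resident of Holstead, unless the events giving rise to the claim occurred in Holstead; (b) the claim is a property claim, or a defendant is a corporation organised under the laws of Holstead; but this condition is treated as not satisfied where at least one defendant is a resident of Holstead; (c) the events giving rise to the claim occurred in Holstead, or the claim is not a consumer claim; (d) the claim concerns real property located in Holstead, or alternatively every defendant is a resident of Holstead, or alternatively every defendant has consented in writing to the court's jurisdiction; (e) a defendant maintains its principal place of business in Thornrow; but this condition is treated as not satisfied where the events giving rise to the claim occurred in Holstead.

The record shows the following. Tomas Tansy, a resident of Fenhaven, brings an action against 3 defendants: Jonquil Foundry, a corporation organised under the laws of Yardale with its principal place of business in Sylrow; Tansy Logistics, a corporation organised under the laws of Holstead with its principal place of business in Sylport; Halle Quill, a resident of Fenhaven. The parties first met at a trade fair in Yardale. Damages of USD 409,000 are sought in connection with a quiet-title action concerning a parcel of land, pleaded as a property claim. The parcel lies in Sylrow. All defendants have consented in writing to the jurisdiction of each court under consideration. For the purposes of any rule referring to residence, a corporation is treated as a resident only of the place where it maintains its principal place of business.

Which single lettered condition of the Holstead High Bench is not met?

The Holstead High Bench:
  (a) The plaintiff resides in Fenhaven, which is not Holstead, so one alternative holds. Satisfied.
  (b) The claim is a property claim — that alternative is enough. And the carve-out is inapplicable — no defendant resides in Holstead (they reside in Sylrow, Sylport, Fenhaven). Condition met.
  (c) The claim is a property claim, not a consumer claim, so one alternative holds. Met.
  (d) Every defendant has filed written consent, so one alternative holds. Met.
  (e) The corporate defendant(s) have their principal place of business in Sylport, Sylrow, not Thornrow. Not met.
Only condition (e) fails.

(e)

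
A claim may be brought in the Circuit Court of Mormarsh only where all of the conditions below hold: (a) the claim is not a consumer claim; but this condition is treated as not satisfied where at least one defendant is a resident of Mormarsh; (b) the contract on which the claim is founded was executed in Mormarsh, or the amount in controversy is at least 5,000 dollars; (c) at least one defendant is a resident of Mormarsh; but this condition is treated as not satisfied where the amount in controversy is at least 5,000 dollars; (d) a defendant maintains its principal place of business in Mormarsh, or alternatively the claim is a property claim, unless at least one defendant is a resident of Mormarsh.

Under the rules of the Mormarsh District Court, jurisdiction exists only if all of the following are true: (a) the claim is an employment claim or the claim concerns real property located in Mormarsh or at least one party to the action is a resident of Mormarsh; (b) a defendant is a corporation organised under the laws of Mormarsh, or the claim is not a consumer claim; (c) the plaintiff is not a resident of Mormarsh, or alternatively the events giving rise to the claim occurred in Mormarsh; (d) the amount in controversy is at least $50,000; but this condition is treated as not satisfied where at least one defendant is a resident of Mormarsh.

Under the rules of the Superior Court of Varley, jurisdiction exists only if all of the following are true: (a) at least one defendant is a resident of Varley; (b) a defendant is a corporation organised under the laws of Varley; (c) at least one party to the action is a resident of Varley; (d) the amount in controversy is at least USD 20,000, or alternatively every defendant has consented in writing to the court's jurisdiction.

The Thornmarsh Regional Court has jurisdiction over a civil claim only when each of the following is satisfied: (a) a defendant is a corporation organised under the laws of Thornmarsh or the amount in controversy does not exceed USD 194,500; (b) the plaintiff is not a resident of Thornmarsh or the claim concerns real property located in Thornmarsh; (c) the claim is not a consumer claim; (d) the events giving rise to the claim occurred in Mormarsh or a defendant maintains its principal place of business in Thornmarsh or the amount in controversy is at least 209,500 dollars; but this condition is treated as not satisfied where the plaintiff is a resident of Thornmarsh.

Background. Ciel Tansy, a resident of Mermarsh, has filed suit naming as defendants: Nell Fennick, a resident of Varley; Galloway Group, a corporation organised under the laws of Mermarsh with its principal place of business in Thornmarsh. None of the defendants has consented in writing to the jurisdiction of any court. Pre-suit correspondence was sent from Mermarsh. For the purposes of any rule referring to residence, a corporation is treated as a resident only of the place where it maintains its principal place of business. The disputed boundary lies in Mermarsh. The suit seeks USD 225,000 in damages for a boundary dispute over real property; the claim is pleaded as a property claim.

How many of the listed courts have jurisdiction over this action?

0

The Circuit Court of Mormarsh:
  (a) The claim is a property claim, not a consumer claim. The exception is not triggered, since no defendant resides in Mormarsh (they reside in Varley, Thornmarsh). Condition met.
  (b) The amount in controversy is 225,000 dollars, which meets the 5,000 dollars floor, so one alternative holds. Met.
  (c) No defendant resides in Mormarsh (they reside in Varley, Thornmarsh). Not satisfied.
  (d) The claim is a property claim, so one alternative holds. Met.
  → The court lacks jurisdiction.
The Mormarsh District Court:
  (a) The claim is a property claim, not an employment claim; the property lies in Mermarsh, not Mormarsh; no party resides in Mormarsh — none of the alternatives is met. Fails.
  (b) The claim is a property claim, not a consumer claim, which satisfies one of the alternatives. Condition met.
  (c) The plaintiff resides in Mermarsh, which is not Mormarsh, which satisfies one of the alternatives. Met.
  (d) The amount in controversy is USD 225,000, which meets the USD 50,000 floor. And the carve-out is inapplicable — no defendant resides in Mormarsh (they reside in Varley, Thornmarsh). Met.
  → Not every requirement is met — no jurisdiction.
The Superior Court of Varley:
  (a) Nell Fennick resides in Varley. Condition met.
  (b) The corporate defendant(s) are organised in Mermarsh, not Varley. Not satisfied.
  (c) Nell Fennick resides in Varley. Condition met.
  (d) The amount in controversy is $225,000, which meets the $20,000 floor — that alternative is enough. Met.
  → No jurisdiction.
The Thornmarsh Regional Court:
  (a) The corporate defendant(s) are organised in Mermarsh, not Thornmarsh; the amount in controversy is USD 225,000, above the $194,500 ceiling — none of the alternatives is met. Not satisfied.
  (b) The plaintiff resides in Mermarsh, which is not Thornmarsh, so one alternative holds. Condition met.
  (c) The claim is a property claim, not a consumer claim. Met.
  (d) Galloway Group has its principal place of business in Thornmarsh, so this disjunct is met. The carve-out does not apply: the plaintiff resides in Mermarsh, not Thornmarsh. Met.
  → Not every requirement is met — no jurisdiction.
No court satisfies all of its conditions.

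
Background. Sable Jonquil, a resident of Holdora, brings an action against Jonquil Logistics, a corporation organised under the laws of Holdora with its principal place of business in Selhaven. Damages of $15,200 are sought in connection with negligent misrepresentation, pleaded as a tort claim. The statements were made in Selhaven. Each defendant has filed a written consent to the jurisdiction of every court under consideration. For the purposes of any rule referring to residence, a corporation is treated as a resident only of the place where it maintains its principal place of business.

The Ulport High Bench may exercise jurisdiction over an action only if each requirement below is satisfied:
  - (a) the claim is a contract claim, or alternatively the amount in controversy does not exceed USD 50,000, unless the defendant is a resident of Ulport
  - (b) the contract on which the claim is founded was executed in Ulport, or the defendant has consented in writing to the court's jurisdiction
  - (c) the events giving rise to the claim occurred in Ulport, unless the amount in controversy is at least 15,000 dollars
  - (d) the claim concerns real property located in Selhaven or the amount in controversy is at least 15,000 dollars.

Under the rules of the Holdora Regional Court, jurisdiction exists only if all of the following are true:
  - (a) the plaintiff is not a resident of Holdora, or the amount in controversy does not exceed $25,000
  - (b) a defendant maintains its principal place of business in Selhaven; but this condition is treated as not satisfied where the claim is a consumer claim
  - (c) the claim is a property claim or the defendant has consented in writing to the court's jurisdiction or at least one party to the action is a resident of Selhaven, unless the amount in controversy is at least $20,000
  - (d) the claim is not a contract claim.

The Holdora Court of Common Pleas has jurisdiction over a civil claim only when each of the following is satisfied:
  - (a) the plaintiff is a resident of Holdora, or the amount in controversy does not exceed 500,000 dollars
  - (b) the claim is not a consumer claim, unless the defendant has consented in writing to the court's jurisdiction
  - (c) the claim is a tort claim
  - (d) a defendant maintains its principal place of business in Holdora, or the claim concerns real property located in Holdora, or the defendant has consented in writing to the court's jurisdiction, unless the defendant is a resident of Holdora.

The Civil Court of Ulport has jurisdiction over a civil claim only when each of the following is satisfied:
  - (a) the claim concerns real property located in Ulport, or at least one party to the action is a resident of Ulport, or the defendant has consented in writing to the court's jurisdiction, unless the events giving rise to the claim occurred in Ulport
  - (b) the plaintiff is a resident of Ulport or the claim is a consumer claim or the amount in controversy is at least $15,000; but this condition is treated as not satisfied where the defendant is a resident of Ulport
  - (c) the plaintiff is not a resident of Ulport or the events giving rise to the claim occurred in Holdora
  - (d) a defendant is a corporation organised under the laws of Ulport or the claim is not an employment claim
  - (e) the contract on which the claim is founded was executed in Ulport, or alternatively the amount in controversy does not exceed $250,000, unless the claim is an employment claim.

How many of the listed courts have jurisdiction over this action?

4

The Ulport High Bench:
  (a) The amount in controversy is 15,200 dollars, within the 50,000 dollars ceiling, so this disjunct is met. Satisfied.
  (b) Every defendant has filed written consent — that alternative is enough. Satisfied.
  (c) The operative events occurred in Selhaven, not Ulport. The proviso rescues it, though: the amount in controversy is USD 15,200, which meets the USD 15,000 floor. Condition met.
  (d) The amount in controversy is 15,200 dollars, which meets the $15,000 floor — that alternative is enough. Met.
  → Jurisdiction lies.
The Holdora Regional Court:
  (a) The amount in controversy is $15,200, within the 25,000 dollars ceiling, so this disjunct is met. Satisfied.
  (b) Jonquil Logistics has its principal place of business in Selhaven. And the carve-out is inapplicable — the claim is a tort claim, not a consumer claim. Satisfied.
  (c) Every defendant has filed written consent, so this disjunct is met. Met.
  (d) The claim is a tort claim, not a contract claim. Met.
  → The court has jurisdiction.
The Holdora Court of Common Pleas:
  (a) The plaintiff resides in Holdora, so this disjunct is met. Met.
  (b) The claim is a tort claim, not a consumer claim. Met.
  (c) The claim is a tort claim. Satisfied.
  (d) Every defendant has filed written consent — that alternative is enough. Satisfied.
  → Jurisdiction lies.
The Civil Court of Ulport:
  (a) Every defendant has filed written consent, which satisfies one of the alternatives. Met.
  (b) The amount in controversy is USD 15,200, which meets the $15,000 floor — that alternative is enough. The carve-out does not apply: the defendant resides in Selhaven, not Ulport. Condition met.
  (c) The plaintiff resides in Holdora, which is not Ulport, so one alternative holds. Satisfied.
  (d) The claim is a tort claim, not an employment claim, so one alternative holds. Met.
  (e) The amount in controversy is $15,200, within the 250,000 dollars ceiling, so this disjunct is met. Condition met.
  → Every requirement is satisfied — jurisdiction.
Courts with jurisdiction: the Ulport High Bench, the Holdora Regional Court, the Holdora Court of Common Pleas, the Civil Court of Ulport — 4 in total.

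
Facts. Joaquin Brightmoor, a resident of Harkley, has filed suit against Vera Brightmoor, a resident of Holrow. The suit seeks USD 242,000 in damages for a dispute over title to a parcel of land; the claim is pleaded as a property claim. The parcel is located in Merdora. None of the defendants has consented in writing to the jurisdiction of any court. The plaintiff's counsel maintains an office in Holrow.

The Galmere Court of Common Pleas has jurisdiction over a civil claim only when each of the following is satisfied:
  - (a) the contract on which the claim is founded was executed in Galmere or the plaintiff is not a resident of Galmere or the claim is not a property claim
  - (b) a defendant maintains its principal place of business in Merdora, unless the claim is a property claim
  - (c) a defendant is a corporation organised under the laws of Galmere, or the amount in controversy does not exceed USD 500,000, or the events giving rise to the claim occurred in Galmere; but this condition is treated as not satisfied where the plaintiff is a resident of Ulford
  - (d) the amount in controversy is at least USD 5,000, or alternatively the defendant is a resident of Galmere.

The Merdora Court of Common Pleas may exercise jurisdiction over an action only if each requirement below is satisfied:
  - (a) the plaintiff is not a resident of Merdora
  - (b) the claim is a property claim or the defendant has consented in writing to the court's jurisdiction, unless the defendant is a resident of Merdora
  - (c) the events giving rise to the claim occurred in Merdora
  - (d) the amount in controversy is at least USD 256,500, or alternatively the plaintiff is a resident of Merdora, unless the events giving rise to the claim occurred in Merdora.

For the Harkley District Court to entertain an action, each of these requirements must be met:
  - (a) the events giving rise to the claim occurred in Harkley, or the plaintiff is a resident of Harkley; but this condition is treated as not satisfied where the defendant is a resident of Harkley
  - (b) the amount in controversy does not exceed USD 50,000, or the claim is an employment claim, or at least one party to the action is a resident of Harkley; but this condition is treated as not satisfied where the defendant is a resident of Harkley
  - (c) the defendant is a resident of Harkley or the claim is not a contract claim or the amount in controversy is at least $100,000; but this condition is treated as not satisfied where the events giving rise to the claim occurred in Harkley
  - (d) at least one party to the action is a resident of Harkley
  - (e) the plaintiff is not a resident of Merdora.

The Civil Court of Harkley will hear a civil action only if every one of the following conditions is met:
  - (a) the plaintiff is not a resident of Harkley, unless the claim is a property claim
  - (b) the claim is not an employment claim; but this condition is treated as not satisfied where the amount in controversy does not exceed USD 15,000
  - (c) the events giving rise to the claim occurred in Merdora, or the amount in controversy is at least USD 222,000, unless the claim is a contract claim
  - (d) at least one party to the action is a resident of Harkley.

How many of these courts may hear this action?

4

The Galmere Court of Common Pleas:
  (a) The plaintiff resides in Harkley, which is not Galmere, so this disjunct is met. Met.
  (b) No defendant is a corporation. The proviso rescues it, though: the claim is a property claim. Met.
  (c) The amount in controversy is USD 242,000, within the USD 500,000 ceiling, so one alternative holds. The exception is not triggered, since the plaintiff resides in Harkley, not Ulford. Satisfied.
  (d) The amount in controversy is $242,000, which meets the 5,000 dollars floor, so one alternative holds. Satisfied.
  → Jurisdiction lies.
The Merdora Court of Common Pleas:
  (a) The plaintiff resides in Harkley, which is not Merdora. Condition met.
  (b) The claim is a property claim — that alternative is enough. Met.
  (c) The operative events occurred in Merdora. Satisfied.
  (d) The amount in controversy is $242,000, below the $256,500 floor; the plaintiff resides in Harkley, not Merdora — every alternative fails. However, the operative events occurred in Merdora, so the 'unless' proviso supplies this condition. Met.
  → Jurisdiction lies.
The Harkley District Court:
  (a) The plaintiff resides in Harkley, which satisfies one of the alternatives. The exception is not triggered, since the defendant resides in Holrow, not Harkley. Met.
  (b) Joaquin Brightmoor resides in Harkley, so one alternative holds. And the carve-out is inapplicable — the defendant resides in Holrow, not Harkley. Satisfied.
  (c) The claim is a property claim, not a contract claim — that alternative is enough. The carve-out does not apply: the operative events occurred in Merdora, not Harkley. Met.
  (d) Joaquin Brightmoor resides in Harkley. Satisfied.
  (e) The plaintiff resides in Harkley, which is not Merdora. Satisfied.
  → Every requirement is satisfied — jurisdiction.
The Civil Court of Harkley:
  (a) The plaintiff resides in Harkley. However, the claim is a property claim, so the 'unless' proviso supplies this condition. Met.
  (b) The claim is a property claim, not an employment claim. And the carve-out is inapplicable — the amount in controversy is 242,000 dollars, above the USD 15,000 ceiling. Satisfied.
  (c) The operative events occurred in Merdora, so this disjunct is met. Condition met.
  (d) Joaquin Brightmoor resides in Harkley. Met.
  → All conditions met; jurisdiction exists.
Courts with jurisdiction: the Galmere Court of Common Pleas, the Merdora Court of Common Pleas, the Harkley District Court, the Civil Court of Harkley — 4 in total.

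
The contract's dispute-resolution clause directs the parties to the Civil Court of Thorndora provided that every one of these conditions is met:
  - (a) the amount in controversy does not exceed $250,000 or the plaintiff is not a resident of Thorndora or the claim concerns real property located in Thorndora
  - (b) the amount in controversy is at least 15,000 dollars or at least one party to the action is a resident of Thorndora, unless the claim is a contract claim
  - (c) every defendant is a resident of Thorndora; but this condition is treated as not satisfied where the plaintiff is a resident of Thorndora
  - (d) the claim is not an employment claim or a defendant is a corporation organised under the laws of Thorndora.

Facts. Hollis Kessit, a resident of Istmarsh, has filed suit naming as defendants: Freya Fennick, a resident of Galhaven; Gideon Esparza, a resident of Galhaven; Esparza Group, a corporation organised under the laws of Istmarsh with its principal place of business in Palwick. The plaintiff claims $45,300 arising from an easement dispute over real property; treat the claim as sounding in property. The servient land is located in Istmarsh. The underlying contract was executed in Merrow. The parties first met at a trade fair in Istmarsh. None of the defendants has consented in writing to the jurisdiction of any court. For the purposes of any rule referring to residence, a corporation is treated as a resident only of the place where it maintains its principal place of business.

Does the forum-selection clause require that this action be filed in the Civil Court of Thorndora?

No

The Civil Court of Thorndora:
  (a) The amount in controversy is $45,300, within the USD 250,000 ceiling, which satisfies one of the alternatives. Satisfied.
  (b) The amount in controversy is $45,300, which meets the USD 15,000 floor — that alternative is enough. Met.
  (c) The defendants reside as follows — Freya Fennick in Galhaven, Gideon Esparza in Galhaven, Esparza Group in Palwick — not all in Thorndora. Not satisfied.
  (d) The claim is a property claim, not an employment claim — that alternative is enough. Met.
  → The clause does not apply.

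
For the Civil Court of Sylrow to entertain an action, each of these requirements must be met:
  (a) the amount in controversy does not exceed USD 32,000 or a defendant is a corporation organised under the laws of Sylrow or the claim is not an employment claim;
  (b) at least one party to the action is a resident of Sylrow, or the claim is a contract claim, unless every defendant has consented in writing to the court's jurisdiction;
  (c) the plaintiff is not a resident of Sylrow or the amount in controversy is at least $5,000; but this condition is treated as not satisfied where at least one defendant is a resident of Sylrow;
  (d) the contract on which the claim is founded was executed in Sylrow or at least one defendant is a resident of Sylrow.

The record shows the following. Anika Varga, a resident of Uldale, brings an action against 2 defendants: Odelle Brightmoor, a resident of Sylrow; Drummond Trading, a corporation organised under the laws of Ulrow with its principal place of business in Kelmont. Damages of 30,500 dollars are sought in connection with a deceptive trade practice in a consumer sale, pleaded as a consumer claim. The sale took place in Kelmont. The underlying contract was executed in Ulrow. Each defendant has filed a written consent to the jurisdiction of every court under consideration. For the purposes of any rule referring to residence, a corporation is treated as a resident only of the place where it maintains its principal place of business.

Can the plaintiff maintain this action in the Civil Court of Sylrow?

No

The Civil Court of Sylrow:
  (a) The amount in controversy is $30,500, within the USD 32,000 ceiling, which satisfies one of the alternatives. Met.
  (b) Odelle Brightmoor resides in Sylrow — that alternative is enough. Condition met.
  (c) The plaintiff resides in Uldale, which is not Sylrow — that alternative is enough. However, Odelle Brightmoor resides in Sylrow, which falls within the stated exception and so defeats the condition. Condition not met.
  (d) Odelle Brightmoor resides in Sylrow, so one alternative holds. Met.
  → At least one condition fails; no jurisdiction.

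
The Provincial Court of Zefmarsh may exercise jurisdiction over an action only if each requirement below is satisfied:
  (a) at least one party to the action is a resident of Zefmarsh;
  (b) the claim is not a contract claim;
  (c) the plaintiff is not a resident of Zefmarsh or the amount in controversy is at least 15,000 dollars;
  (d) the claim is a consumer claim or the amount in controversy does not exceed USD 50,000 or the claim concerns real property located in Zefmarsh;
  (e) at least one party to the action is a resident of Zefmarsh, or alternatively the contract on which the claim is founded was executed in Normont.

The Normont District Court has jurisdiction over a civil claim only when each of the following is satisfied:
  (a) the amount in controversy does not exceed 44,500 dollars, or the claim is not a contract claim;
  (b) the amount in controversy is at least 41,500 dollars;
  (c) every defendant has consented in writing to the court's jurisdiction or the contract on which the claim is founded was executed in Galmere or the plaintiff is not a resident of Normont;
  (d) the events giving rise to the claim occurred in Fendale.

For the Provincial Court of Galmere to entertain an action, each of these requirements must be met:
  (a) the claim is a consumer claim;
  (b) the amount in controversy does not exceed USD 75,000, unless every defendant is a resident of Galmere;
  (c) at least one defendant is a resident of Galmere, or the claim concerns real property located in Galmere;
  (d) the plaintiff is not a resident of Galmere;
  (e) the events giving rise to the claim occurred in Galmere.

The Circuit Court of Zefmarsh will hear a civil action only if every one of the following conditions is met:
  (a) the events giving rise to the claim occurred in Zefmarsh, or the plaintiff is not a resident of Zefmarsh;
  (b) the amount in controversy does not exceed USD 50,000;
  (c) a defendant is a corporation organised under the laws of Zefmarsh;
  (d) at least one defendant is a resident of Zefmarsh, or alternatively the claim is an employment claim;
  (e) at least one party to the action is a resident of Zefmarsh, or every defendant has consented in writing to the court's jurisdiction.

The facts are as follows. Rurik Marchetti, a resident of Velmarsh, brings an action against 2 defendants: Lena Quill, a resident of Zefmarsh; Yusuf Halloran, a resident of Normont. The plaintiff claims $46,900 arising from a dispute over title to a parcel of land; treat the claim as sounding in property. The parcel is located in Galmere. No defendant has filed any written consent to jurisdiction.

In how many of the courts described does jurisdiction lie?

The Provincial Court of Zefmarsh:
  (a) Lena Quill resides in Zefmarsh. Condition met.
  (b) The claim is a property claim, not a contract claim. Satisfied.
  (c) The plaintiff resides in Velmarsh, which is not Zefmarsh, so this disjunct is met. Met.
  (d) The amount in controversy is USD 46,900, within the USD 50,000 ceiling, which satisfies one of the alternatives. Condition met.
  (e) Lena Quill resides in Zefmarsh, which satisfies one of the alternatives. Met.
  → Every requirement is satisfied — jurisdiction.
The Normont District Court:
  (a) The claim is a property claim, not a contract claim, so this disjunct is met. Satisfied.
  (b) The amount in controversy is USD 46,900, which meets the USD 41,500 floor. Condition met.
  (c) The plaintiff resides in Velmarsh, which is not Normont, so one alternative holds. Satisfied.
  (d) The operative events occurred in Galmere, not Fendale. Not satisfied.
  → Not every requirement is met — no jurisdiction.
The Provincial Court of Galmere:
  (a) The claim is a property claim, not a consumer claim. Not satisfied.
  (b) The amount in controversy is $46,900, within the 75,000 dollars ceiling. Condition met.
  (c) The property lies in Galmere, which satisfies one of the alternatives. Satisfied.
  (d) The plaintiff resides in Velmarsh, which is not Galmere. Satisfied.
  (e) The operative events occurred in Galmere. Satisfied.
  → The court lacks jurisdiction.
The Circuit Court of Zefmarsh:
  (a) The plaintiff resides in Velmarsh, which is not Zefmarsh, which satisfies one of the alternatives. Condition met.
  (b) The amount in controversy is USD 46,900, within the 50,000 dollars ceiling. Condition met.
  (c) No defendant is a corporation. Fails.
  (d) Lena Quill resides in Zefmarsh — that alternative is enough. Condition met.
  (e) Lena Quill resides in Zefmarsh — that alternative is enough. Condition met.
  → At least one condition fails; no jurisdiction.
Courts with jurisdiction: the Provincial Court of Zefmarsh — 1 in total.

1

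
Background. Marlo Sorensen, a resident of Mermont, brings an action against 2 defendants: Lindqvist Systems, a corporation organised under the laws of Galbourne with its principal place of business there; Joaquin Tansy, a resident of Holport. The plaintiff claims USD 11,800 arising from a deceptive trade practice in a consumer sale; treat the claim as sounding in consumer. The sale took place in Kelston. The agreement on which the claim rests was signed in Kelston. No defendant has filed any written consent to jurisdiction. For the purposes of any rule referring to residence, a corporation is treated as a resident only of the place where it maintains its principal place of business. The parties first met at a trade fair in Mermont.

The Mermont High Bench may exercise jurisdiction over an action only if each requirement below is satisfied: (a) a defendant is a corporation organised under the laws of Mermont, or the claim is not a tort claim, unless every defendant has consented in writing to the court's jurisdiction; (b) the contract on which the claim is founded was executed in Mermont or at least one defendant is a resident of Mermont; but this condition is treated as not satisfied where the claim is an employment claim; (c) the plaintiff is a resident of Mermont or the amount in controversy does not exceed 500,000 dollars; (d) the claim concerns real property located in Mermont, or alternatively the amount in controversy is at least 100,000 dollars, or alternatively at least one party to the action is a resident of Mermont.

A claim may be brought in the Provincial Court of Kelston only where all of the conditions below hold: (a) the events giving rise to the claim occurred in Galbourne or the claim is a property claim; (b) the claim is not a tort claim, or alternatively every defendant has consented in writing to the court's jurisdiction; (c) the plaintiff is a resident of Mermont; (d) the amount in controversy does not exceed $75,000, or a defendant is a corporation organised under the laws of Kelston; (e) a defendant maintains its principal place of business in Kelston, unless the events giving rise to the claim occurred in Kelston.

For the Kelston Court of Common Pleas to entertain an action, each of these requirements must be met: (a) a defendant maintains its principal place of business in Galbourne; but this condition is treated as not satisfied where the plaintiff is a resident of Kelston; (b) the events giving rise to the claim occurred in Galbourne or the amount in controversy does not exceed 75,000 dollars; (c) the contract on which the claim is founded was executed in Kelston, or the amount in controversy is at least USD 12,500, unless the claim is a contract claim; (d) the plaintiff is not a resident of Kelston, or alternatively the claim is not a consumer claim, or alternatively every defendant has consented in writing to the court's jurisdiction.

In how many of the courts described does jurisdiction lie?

The Mermont High Bench:
  (a) The claim is a consumer claim, not a tort claim, so one alternative holds. Met.
  (b) The contract was executed in Kelston, not Mermont; no defendant resides in Mermont (they reside in Galbourne, Holport) — no alternative holds. Not met.
  (c) The plaintiff resides in Mermont, which satisfies one of the alternatives. Condition met.
  (d) Marlo Sorensen resides in Mermont, so one alternative holds. Met.
  → Not every requirement is met — no jurisdiction.
The Provincial Court of Kelston:
  (a) The operative events occurred in Kelston, not Galbourne; the claim is a consumer claim, not a property claim — none of the alternatives is met. Condition not met.
  (b) The claim is a consumer claim, not a tort claim — that alternative is enough. Satisfied.
  (c) The plaintiff resides in Mermont. Satisfied.
  (d) The amount in controversy is 11,800 dollars, within the 75,000 dollars ceiling, which satisfies one of the alternatives. Satisfied.
  (e) The corporate defendant(s) have their principal place of business in Galbourne, not Kelston. However, the operative events occurred in Kelston, so the 'unless' proviso supplies this condition. Condition met.
  → No jurisdiction.
The Kelston Court of Common Pleas:
  (a) Lindqvist Systems has its principal place of business in Galbourne. The carve-out does not apply: the plaintiff resides in Mermont, not Kelston. Met.
  (b) The amount in controversy is 11,800 dollars, within the 75,000 dollars ceiling, so one alternative holds. Condition met.
  (c) The contract was executed in Kelston — that alternative is enough. Condition met.
  (d) The plaintiff resides in Mermont, which is not Kelston, so one alternative holds. Met.
  → Every requirement is satisfied — jurisdiction.
Courts with jurisdiction: the Kelston Court of Common Pleas — 1 in total.

1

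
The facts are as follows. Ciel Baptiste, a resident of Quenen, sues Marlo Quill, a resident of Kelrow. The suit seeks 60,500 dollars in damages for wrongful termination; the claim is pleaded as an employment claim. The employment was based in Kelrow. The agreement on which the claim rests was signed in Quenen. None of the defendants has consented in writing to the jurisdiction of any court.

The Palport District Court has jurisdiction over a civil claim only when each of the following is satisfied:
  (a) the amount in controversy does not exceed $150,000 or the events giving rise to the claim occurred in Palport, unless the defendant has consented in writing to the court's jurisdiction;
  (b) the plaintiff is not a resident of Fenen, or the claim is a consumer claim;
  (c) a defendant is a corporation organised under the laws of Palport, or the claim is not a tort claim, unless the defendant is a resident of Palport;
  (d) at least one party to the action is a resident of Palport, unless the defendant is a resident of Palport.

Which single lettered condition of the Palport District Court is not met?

(d)

The Palport District Court:
  (a) The amount in controversy is USD 60,500, within the $150,000 ceiling, which satisfies one of the alternatives. Satisfied.
  (b) The plaintiff resides in Quenen, which is not Fenen — that alternative is enough. Satisfied.
  (c) The claim is an employment claim, not a tort claim, so this disjunct is met. Condition met.
  (d) No party resides in Palport. And the defendant resides in Kelrow, not Palport, so the proviso does not save it. Not satisfied.
Only condition (d) fails.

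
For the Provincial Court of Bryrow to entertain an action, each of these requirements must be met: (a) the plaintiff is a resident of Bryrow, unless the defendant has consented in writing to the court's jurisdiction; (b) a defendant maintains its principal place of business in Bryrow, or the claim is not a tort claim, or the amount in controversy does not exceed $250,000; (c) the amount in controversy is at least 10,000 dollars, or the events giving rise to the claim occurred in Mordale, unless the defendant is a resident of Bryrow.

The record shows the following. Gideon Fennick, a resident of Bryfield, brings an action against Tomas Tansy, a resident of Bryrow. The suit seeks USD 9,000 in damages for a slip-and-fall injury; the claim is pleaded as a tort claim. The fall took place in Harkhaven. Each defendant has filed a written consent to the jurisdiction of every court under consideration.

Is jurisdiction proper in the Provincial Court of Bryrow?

The Provincial Court of Bryrow:
  (a) The plaintiff resides in Bryfield, not Bryrow. The proviso rescues it, though: every defendant has filed written consent. Met.
  (b) The amount in controversy is $9,000, within the $250,000 ceiling — that alternative is enough. Satisfied.
  (c) The amount in controversy is 9,000 dollars, below the $10,000 floor; the operative events occurred in Harkhaven, not Mordale — every alternative fails. But the defendant resides in Bryrow, and the 'unless' clause therefore excuses the requirement. Condition met.
  → Every requirement is satisfied — jurisdiction.

Yes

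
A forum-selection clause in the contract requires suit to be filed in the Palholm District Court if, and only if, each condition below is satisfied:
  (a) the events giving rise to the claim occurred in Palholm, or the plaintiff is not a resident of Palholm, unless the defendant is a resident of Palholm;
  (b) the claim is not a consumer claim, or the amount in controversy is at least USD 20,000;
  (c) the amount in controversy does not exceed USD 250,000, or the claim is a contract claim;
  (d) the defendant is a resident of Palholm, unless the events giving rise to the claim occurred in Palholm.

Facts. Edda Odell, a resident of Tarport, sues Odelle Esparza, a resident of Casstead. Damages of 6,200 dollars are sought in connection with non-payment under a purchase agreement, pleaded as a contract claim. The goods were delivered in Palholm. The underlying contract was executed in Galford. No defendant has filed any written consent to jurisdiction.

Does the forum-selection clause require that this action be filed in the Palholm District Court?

The Palholm District Court:
  (a) The operative events occurred in Palholm, so this disjunct is met. Satisfied.
  (b) The claim is a contract claim, not a consumer claim — that alternative is enough. Met.
  (c) The amount in controversy is $6,200, within the USD 250,000 ceiling, which satisfies one of the alternatives. Satisfied.
  (d) The defendant resides in Casstead, not Palholm. However, the operative events occurred in Palholm, so the 'unless' proviso supplies this condition. Satisfied.
  → Forum clause is triggered.

Yes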